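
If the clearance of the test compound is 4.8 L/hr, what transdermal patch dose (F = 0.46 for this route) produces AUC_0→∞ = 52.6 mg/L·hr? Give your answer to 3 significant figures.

Dose = 549 mg

Dose = CL × AUC_0→∞ / F
     = 4.8 × 52.6 / 0.46 = 548.87 mg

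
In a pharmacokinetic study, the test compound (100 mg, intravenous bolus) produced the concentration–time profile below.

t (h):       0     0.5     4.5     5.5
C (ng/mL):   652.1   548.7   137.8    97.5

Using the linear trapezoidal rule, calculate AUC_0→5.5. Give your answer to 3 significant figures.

Trapezoidal AUC_0→5.5:
  [0→0.5]: (652.1+548.7)/2 × 0.5 = 300.2
  [0.5→4.5]: (548.7+137.8)/2 × 4 = 1373.0
  [4.5→5.5]: (137.8+97.5)/2 × 1 = 117.65
  Sum = 1790.85 ng/mL·h

AUC = 1790 ng/mL·h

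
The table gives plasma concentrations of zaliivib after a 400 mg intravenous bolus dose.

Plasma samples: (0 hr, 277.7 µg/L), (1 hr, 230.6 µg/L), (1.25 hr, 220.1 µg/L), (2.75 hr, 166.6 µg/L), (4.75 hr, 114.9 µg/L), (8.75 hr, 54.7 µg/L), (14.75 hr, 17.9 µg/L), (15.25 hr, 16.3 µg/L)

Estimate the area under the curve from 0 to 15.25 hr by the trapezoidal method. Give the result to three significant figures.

Trapezoidal AUC_0→15.25:
  [0→1]: (277.7+230.6)/2 × 1 = 254.15
  [1→1.25]: (230.6+220.1)/2 × 0.25 = 56.3375
  [1.25→2.75]: (220.1+166.6)/2 × 1.5 = 290.025
  [2.75→4.75]: (166.6+114.9)/2 × 2 = 281.5
  [4.75→8.75]: (114.9+54.7)/2 × 4 = 339.2
  [8.75→14.75]: (54.7+17.9)/2 × 6 = 217.8
  [14.75→15.25]: (17.9+16.3)/2 × 0.5 = 8.55
  Sum = 1447.5625 µg/L·hr

AUC = 1450 µg/L·hr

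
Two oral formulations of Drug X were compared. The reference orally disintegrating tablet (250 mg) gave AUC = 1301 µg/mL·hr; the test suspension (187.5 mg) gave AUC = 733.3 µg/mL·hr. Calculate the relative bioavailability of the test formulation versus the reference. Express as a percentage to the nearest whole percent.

F_rel = (AUC_test/D_test) / (AUC_ref/D_ref)
      = (733.3/187.5) / (1301/250)
      = 3.91093 / 5.204 = 0.7515 = 75.15%

F_rel = 75%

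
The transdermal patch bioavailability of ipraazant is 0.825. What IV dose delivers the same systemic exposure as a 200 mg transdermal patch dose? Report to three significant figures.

Systemic exposure from an extravascular dose = F × D_ev, so the equivalent IV dose is F × D_ev.
D_iv = F × D_ev = 0.825 × 200 = 165 mg

D_iv = 165 mg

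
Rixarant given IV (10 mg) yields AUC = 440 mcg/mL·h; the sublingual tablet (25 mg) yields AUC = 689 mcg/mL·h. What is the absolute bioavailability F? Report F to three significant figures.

F = 0.626

F = (AUC_ev / D_ev) / (AUC_iv / D_iv)
  = (689/25) / (440/10)
  = 27.56 / 44 = 0.6264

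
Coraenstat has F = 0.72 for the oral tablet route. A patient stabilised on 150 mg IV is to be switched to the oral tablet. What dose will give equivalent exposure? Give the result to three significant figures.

For equal systemic exposure: F × D_ev = D_iv
D_ev = D_iv / F = 150 / 0.72 = 208.333 mg

D_oral = 208 mg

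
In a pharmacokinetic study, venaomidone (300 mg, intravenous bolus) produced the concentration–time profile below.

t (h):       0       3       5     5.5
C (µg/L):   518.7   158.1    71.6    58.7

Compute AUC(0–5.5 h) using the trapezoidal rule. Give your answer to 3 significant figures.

AUC = 1280 µg/L·h

Trapezoidal AUC_0→5.5:
  [0→3]: (518.7+158.1)/2 × 3 = 1015.2
  [3→5]: (158.1+71.6)/2 × 2 = 229.7
  [5→5.5]: (71.6+58.7)/2 × 0.5 = 32.575
  Sum = 1277.475 µg/L·h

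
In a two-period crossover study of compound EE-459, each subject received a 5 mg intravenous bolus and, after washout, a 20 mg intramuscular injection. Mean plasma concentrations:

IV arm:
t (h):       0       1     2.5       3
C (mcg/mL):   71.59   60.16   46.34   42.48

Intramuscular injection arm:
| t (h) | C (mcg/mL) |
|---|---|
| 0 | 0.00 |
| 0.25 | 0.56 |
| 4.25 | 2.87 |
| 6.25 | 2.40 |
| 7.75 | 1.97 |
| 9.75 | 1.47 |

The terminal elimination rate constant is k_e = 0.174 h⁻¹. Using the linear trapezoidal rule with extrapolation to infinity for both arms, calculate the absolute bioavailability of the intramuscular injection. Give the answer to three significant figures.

Trapezoidal AUC_0→3 (IV):
  [0→1]: (71.59+60.16)/2 × 1 = 65.875
  [1→2.5]: (60.16+46.34)/2 × 1.5 = 79.875
  [2.5→3]: (46.34+42.48)/2 × 0.5 = 22.205
  Sum = 167.955 mcg/mL·h
IV tail: 42.48/0.174 = 244.138; AUC_iv,0→∞ = 167.955 + 244.138 = 412.093 mcg/mL·h
Trapezoidal AUC_0→9.75 (intramuscular injection):
  [0→0.25]: (0.00+0.56)/2 × 0.25 = 0.07
  [0.25→4.25]: (0.56+2.87)/2 × 4 = 6.86
  [4.25→6.25]: (2.87+2.40)/2 × 2 = 5.27
  [6.25→7.75]: (2.40+1.97)/2 × 1.5 = 3.2775
  [7.75→9.75]: (1.97+1.47)/2 × 2 = 3.44
  Sum = 18.9175 mcg/mL·h
intramuscular injection tail: 1.47/0.174 = 8.448; AUC_ev,0→∞ = 18.9175 + 8.448 = 27.3655 mcg/mL·h
F = (AUC_ev/D_ev)/(AUC_iv/D_iv) = (27.3655/20)/(412.093/5) = 1.368275/82.4186 = 0.0166

F = 0.0166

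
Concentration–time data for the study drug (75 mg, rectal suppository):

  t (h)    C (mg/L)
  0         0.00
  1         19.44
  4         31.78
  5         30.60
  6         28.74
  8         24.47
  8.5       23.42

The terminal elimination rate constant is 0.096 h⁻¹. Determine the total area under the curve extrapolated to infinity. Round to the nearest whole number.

AUC = 457 mg/L·h

Trapezoidal AUC_0→8.5:
  [0→1]: (0.00+19.44)/2 × 1 = 9.72
  [1→4]: (19.44+31.78)/2 × 3 = 76.83
  [4→5]: (31.78+30.60)/2 × 1 = 31.19
  [5→6]: (30.60+28.74)/2 × 1 = 29.67
  [6→8]: (28.74+24.47)/2 × 2 = 53.21
  [8→8.5]: (24.47+23.42)/2 × 0.5 = 11.9725
  Sum = 212.5925 mg/L·h
Extrapolated tail: C_last / k_e = 23.42 / 0.096 = 243.958
AUC_0→∞ = 212.5925 + 243.958 = 456.5505 mg/L·h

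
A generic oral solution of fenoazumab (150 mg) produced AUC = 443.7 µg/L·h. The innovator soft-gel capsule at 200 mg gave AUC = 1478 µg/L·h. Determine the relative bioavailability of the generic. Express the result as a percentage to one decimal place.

F_rel = (AUC_test/D_test) / (AUC_ref/D_ref)
      = (443.7/150) / (1478/200)
      = 2.958 / 7.39 = 0.4003 = 40.03%

F_rel = 40.0%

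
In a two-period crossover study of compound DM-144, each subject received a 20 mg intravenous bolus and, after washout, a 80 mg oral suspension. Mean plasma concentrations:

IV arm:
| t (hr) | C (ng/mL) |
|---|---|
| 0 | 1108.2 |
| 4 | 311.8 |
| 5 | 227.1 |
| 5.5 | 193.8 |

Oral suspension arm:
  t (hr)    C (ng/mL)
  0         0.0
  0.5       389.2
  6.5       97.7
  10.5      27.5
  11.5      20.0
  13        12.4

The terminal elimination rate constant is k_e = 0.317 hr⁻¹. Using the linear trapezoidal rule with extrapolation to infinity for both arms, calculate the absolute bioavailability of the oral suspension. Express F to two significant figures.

Trapezoidal AUC_0→5.5 (IV):
  [0→4]: (1108.2+311.8)/2 × 4 = 2840.0
  [4→5]: (311.8+227.1)/2 × 1 = 269.45
  [5→5.5]: (227.1+193.8)/2 × 0.5 = 105.225
  Sum = 3214.675 ng/mL·hr
IV tail: 193.8/0.317 = 611.356; AUC_iv,0→∞ = 3214.675 + 611.356 = 3826.031 ng/mL·hr
Trapezoidal AUC_0→13 (oral suspension):
  [0→0.5]: (0.0+389.2)/2 × 0.5 = 97.3
  [0.5→6.5]: (389.2+97.7)/2 × 6 = 1460.7
  [6.5→10.5]: (97.7+27.5)/2 × 4 = 250.4
  [10.5→11.5]: (27.5+20.0)/2 × 1 = 23.75
  [11.5→13]: (20.0+12.4)/2 × 1.5 = 24.3
  Sum = 1856.45 ng/mL·hr
oral suspension tail: 12.4/0.317 = 39.117; AUC_ev,0→∞ = 1856.45 + 39.117 = 1895.567 ng/mL·hr
F = (AUC_ev/D_ev)/(AUC_iv/D_iv) = (1895.567/80)/(3826.031/20) = 23.6946/191.30155 = 0.1239

F = 0.12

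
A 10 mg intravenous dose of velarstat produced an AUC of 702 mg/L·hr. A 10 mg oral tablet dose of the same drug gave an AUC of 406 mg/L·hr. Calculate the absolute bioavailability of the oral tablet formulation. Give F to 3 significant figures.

F = 0.578

F = (AUC_ev / D_ev) / (AUC_iv / D_iv)
  = (406/10) / (702/10)
  = 40.6 / 70.2 = 0.5783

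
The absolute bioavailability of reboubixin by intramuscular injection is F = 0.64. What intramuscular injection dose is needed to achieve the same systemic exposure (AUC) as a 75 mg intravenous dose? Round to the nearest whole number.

D_intramuscular = 117 mg

For equal systemic exposure: F × D_ev = D_iv
D_ev = D_iv / F = 75 / 0.64 = 117.1875 mg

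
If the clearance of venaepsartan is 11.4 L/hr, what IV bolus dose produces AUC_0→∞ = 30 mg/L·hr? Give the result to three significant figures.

Dose = 342 mg

Dose_iv = CL × AUC_0→∞
     = 11.4 × 30 = 342 mg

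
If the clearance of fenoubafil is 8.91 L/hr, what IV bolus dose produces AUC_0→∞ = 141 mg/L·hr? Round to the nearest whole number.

Dose = 1256 mg

Dose_iv = CL × AUC_0→∞
     = 8.91 × 141 = 1256.31 mg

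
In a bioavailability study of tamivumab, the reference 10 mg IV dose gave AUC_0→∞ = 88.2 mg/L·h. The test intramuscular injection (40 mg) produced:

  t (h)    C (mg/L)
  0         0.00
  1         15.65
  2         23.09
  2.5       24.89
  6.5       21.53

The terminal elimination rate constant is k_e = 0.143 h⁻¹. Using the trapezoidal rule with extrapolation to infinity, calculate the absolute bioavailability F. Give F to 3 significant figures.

Trapezoidal AUC_0→6.5 (intramuscular injection):
  [0→1]: (0.00+15.65)/2 × 1 = 7.825
  [1→2]: (15.65+23.09)/2 × 1 = 19.37
  [2→2.5]: (23.09+24.89)/2 × 0.5 = 11.995
  [2.5→6.5]: (24.89+21.53)/2 × 4 = 92.84
  Sum = 132.03 mg/L·h
Tail: C_last/k_e = 21.53/0.143 = 150.559
AUC_0→∞ (intramuscular injection) = 132.03 + 150.559 = 282.589 mg/L·h
F = (AUC_ev/D_ev)/(AUC_iv/D_iv) = (282.589/40)/(88.2/10) = 7.064725/8.82 = 0.8010

F = 0.801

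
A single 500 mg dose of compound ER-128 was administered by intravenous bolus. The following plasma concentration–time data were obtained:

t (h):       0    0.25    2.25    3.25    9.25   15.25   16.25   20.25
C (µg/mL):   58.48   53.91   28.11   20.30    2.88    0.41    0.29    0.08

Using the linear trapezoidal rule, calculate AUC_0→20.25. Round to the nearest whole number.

Trapezoidal AUC_0→20.25:
  [0→0.25]: (58.48+53.91)/2 × 0.25 = 14.04875
  [0.25→2.25]: (53.91+28.11)/2 × 2 = 82.02
  [2.25→3.25]: (28.11+20.30)/2 × 1 = 24.205
  [3.25→9.25]: (20.30+2.88)/2 × 6 = 69.54
  [9.25→15.25]: (2.88+0.41)/2 × 6 = 9.87
  [15.25→16.25]: (0.41+0.29)/2 × 1 = 0.35
  [16.25→20.25]: (0.29+0.08)/2 × 4 = 0.74
  Sum = 200.77375 µg/mL·h

AUC = 201 µg/mL·h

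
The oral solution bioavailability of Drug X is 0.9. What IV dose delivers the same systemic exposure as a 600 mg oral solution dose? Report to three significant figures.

D_iv = 540 mg

Systemic exposure from an extravascular dose = F × D_ev, so the equivalent IV dose is F × D_ev.
D_iv = F × D_ev = 0.9 × 600 = 540 mg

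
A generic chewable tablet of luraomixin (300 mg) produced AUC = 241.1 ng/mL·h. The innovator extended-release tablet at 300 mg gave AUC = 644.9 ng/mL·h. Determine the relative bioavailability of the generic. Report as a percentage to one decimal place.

F_rel = (AUC_test/D_test) / (AUC_ref/D_ref)
      = (241.1/300) / (644.9/300)
      = 0.803667 / 2.14967 = 0.3739 = 37.39%

F_rel = 37.4%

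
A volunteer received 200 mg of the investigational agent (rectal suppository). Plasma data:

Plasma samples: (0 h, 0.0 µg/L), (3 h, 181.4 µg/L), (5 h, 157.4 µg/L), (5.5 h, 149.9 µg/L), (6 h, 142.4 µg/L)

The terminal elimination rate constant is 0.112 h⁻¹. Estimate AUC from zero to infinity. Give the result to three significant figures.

AUC = 2030 µg/L·h

Trapezoidal AUC_0→6:
  [0→3]: (0.0+181.4)/2 × 3 = 272.1
  [3→5]: (181.4+157.4)/2 × 2 = 338.8
  [5→5.5]: (157.4+149.9)/2 × 0.5 = 76.825
  [5.5→6]: (149.9+142.4)/2 × 0.5 = 73.075
  Sum = 760.8 µg/L·h
Extrapolated tail: C_last / k_e = 142.4 / 0.112 = 1271.429
AUC_0→∞ = 760.8 + 1271.429 = 2032.229 µg/L·h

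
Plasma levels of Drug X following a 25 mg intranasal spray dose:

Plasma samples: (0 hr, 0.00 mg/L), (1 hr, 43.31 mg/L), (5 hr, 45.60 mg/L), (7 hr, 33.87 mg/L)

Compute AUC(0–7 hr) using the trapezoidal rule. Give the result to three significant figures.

Trapezoidal AUC_0→7:
  [0→1]: (0.00+43.31)/2 × 1 = 21.655
  [1→5]: (43.31+45.60)/2 × 4 = 177.82
  [5→7]: (45.60+33.87)/2 × 2 = 79.47
  Sum = 278.945 mg/L·hr

AUC = 279 mg/L·hr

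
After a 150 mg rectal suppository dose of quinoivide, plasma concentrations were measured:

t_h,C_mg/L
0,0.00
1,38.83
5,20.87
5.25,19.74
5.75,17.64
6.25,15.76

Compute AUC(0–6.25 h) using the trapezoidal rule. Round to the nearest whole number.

Trapezoidal AUC_0→6.25:
  [0→1]: (0.00+38.83)/2 × 1 = 19.415
  [1→5]: (38.83+20.87)/2 × 4 = 119.4
  [5→5.25]: (20.87+19.74)/2 × 0.25 = 5.07625
  [5.25→5.75]: (19.74+17.64)/2 × 0.5 = 9.345
  [5.75→6.25]: (17.64+15.76)/2 × 0.5 = 8.35
  Sum = 161.58625 mg/L·h

AUC = 162 mg/L·h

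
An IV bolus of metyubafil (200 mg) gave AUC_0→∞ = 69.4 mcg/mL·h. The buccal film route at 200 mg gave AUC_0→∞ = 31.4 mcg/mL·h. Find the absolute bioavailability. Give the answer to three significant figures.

F = (AUC_ev / D_ev) / (AUC_iv / D_iv)
  = (31.4/200) / (69.4/200)
  = 0.157 / 0.347 = 0.4524

F = 0.452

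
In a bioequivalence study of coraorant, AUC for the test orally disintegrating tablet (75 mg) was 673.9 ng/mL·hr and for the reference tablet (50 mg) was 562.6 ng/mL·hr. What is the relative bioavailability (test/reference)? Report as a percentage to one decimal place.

F_rel = (AUC_test/D_test) / (AUC_ref/D_ref)
      = (673.9/75) / (562.6/50)
      = 8.98533 / 11.252 = 0.7986 = 79.86%

F_rel = 79.9%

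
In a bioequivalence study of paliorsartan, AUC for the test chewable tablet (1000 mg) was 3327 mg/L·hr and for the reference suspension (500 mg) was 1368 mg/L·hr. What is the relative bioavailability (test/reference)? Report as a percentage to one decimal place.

F_rel = 121.6%

F_rel = (AUC_test/D_test) / (AUC_ref/D_ref)
      = (3327/1000) / (1368/500)
      = 3.327 / 2.736 = 1.2160 = 121.60%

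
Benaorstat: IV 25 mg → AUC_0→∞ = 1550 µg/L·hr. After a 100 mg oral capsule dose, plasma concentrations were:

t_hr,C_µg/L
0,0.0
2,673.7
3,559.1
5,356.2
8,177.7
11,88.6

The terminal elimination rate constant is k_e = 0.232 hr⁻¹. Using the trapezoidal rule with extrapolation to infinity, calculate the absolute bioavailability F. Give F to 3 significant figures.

Trapezoidal AUC_0→11 (oral capsule):
  [0→2]: (0.0+673.7)/2 × 2 = 673.7
  [2→3]: (673.7+559.1)/2 × 1 = 616.4
  [3→5]: (559.1+356.2)/2 × 2 = 915.3
  [5→8]: (356.2+177.7)/2 × 3 = 800.85
  [8→11]: (177.7+88.6)/2 × 3 = 399.45
  Sum = 3405.7 µg/L·hr
Tail: C_last/k_e = 88.6/0.232 = 381.897
AUC_0→∞ (oral capsule) = 3405.7 + 381.897 = 3787.597 µg/L·hr
F = (AUC_ev/D_ev)/(AUC_iv/D_iv) = (3787.597/100)/(1550/25) = 37.87597/62 = 0.6109

F = 0.611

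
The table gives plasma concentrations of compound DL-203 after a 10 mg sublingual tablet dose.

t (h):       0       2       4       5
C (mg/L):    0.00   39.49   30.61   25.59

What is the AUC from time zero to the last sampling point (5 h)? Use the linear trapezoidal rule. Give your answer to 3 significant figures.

Trapezoidal AUC_0→5:
  [0→2]: (0.00+39.49)/2 × 2 = 39.49
  [2→4]: (39.49+30.61)/2 × 2 = 70.1
  [4→5]: (30.61+25.59)/2 × 1 = 28.1
  Sum = 137.69 mg/L·h

AUC = 138 mg/L·h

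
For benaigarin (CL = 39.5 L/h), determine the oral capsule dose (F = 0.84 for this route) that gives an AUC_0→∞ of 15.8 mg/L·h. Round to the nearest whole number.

Dose = 743 mg

Dose = CL × AUC_0→∞ / F
     = 39.5 × 15.8 / 0.84 = 742.976 mg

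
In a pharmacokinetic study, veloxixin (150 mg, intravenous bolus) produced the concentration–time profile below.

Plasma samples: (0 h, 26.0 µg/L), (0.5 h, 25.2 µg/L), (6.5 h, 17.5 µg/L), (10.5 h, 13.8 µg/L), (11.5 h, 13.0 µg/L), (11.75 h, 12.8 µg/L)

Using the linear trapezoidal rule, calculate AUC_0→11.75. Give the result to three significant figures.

Trapezoidal AUC_0→11.75:
  [0→0.5]: (26.0+25.2)/2 × 0.5 = 12.8
  [0.5→6.5]: (25.2+17.5)/2 × 6 = 128.1
  [6.5→10.5]: (17.5+13.8)/2 × 4 = 62.6
  [10.5→11.5]: (13.8+13.0)/2 × 1 = 13.4
  [11.5→11.75]: (13.0+12.8)/2 × 0.25 = 3.225
  Sum = 220.125 µg/L·h

AUC = 220 µg/L·h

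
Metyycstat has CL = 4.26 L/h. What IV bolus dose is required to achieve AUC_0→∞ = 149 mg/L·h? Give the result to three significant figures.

Dose_iv = CL × AUC_0→∞
     = 4.26 × 149 = 634.74 mg

Dose = 635 mg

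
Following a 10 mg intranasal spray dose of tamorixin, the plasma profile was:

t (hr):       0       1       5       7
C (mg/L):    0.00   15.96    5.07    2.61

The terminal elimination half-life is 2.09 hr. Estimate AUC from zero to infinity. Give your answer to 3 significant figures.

AUC = 65.6 mg/L·hr

Trapezoidal AUC_0→7:
  [0→1]: (0.00+15.96)/2 × 1 = 7.98
  [1→5]: (15.96+5.07)/2 × 4 = 42.06
  [5→7]: (5.07+2.61)/2 × 2 = 7.68
  Sum = 57.72 mg/L·hr
k_e = ln2 / t½ = 0.693147 / 2.09 = 0.3316 hr^-1
Extrapolated tail: C_last / k_e = 2.61 / 0.3316 = 7.871
AUC_0→∞ = 57.72 + 7.871 = 65.591 mg/L·hr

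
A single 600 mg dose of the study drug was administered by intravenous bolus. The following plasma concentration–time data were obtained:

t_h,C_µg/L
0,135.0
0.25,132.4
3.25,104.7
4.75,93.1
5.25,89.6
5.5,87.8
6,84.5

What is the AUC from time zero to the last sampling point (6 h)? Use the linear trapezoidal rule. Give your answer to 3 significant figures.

AUC = 648 µg/L·h

Trapezoidal AUC_0→6:
  [0→0.25]: (135.0+132.4)/2 × 0.25 = 33.425
  [0.25→3.25]: (132.4+104.7)/2 × 3 = 355.65
  [3.25→4.75]: (104.7+93.1)/2 × 1.5 = 148.35
  [4.75→5.25]: (93.1+89.6)/2 × 0.5 = 45.675
  [5.25→5.5]: (89.6+87.8)/2 × 0.25 = 22.175
  [5.5→6]: (87.8+84.5)/2 × 0.5 = 43.075
  Sum = 648.35 µg/L·h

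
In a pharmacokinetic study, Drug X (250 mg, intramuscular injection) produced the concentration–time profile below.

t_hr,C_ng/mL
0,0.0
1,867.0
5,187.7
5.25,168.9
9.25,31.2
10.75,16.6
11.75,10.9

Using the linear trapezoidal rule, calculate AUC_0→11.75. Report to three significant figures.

AUC = 3040 ng/mL·hr

Trapezoidal AUC_0→11.75:
  [0→1]: (0.0+867.0)/2 × 1 = 433.5
  [1→5]: (867.0+187.7)/2 × 4 = 2109.4
  [5→5.25]: (187.7+168.9)/2 × 0.25 = 44.575
  [5.25→9.25]: (168.9+31.2)/2 × 4 = 400.2
  [9.25→10.75]: (31.2+16.6)/2 × 1.5 = 35.85
  [10.75→11.75]: (16.6+10.9)/2 × 1 = 13.75
  Sum = 3037.275 ng/mL·hr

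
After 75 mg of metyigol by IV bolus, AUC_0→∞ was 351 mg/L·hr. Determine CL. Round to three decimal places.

CL = Dose_iv / AUC_0→∞
   = 75 / 351 = 0.213675 L/hr

CL = 0.214 L/hr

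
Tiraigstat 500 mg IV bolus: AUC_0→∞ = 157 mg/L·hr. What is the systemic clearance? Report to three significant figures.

CL = 3.18 L/hr

CL = Dose_iv / AUC_0→∞
   = 500 / 157 = 3.18471 L/hr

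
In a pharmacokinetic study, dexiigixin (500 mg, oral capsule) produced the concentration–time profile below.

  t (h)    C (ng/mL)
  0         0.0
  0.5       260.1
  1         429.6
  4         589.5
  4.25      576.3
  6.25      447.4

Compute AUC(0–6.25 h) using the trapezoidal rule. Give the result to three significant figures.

Trapezoidal AUC_0→6.25:
  [0→0.5]: (0.0+260.1)/2 × 0.5 = 65.025
  [0.5→1]: (260.1+429.6)/2 × 0.5 = 172.425
  [1→4]: (429.6+589.5)/2 × 3 = 1528.65
  [4→4.25]: (589.5+576.3)/2 × 0.25 = 145.725
  [4.25→6.25]: (576.3+447.4)/2 × 2 = 1023.7
  Sum = 2935.525 ng/mL·h

AUC = 2940 ng/mL·h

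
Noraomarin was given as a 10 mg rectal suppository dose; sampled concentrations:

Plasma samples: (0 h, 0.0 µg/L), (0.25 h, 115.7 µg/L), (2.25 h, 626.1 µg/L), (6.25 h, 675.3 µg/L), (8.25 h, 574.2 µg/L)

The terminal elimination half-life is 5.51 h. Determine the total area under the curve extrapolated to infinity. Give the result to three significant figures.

AUC = 9170 µg/L·h

Trapezoidal AUC_0→8.25:
  [0→0.25]: (0.0+115.7)/2 × 0.25 = 14.4625
  [0.25→2.25]: (115.7+626.1)/2 × 2 = 741.8
  [2.25→6.25]: (626.1+675.3)/2 × 4 = 2602.8
  [6.25→8.25]: (675.3+574.2)/2 × 2 = 1249.5
  Sum = 4608.5625 µg/L·h
k_e = ln2 / t½ = 0.693147 / 5.51 = 0.1258 h^-1
Extrapolated tail: C_last / k_e = 574.2 / 0.1258 = 4564.388
AUC_0→∞ = 4608.5625 + 4564.388 = 9172.9505 µg/L·h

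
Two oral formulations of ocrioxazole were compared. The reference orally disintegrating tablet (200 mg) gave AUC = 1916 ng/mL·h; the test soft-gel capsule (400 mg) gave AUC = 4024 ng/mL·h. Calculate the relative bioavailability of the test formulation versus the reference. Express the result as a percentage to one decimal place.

F_rel = 105.0%

F_rel = (AUC_test/D_test) / (AUC_ref/D_ref)
      = (4024/400) / (1916/200)
      = 10.06 / 9.58 = 1.0501 = 105.01%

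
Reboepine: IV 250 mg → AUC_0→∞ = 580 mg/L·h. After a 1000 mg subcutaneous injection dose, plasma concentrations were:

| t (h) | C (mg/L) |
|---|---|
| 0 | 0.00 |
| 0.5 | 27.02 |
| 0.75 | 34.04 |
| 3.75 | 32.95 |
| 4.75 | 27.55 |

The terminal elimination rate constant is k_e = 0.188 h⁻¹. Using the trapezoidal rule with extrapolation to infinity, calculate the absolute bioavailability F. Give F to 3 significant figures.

Trapezoidal AUC_0→4.75 (subcutaneous injection):
  [0→0.5]: (0.00+27.02)/2 × 0.5 = 6.755
  [0.5→0.75]: (27.02+34.04)/2 × 0.25 = 7.6325
  [0.75→3.75]: (34.04+32.95)/2 × 3 = 100.485
  [3.75→4.75]: (32.95+27.55)/2 × 1 = 30.25
  Sum = 145.1225 mg/L·h
Tail: C_last/k_e = 27.55/0.188 = 146.543
AUC_0→∞ (subcutaneous injection) = 145.1225 + 146.543 = 291.6655 mg/L·h
F = (AUC_ev/D_ev)/(AUC_iv/D_iv) = (291.6655/1000)/(580/250) = 0.2916655/2.32 = 0.1257

F = 0.126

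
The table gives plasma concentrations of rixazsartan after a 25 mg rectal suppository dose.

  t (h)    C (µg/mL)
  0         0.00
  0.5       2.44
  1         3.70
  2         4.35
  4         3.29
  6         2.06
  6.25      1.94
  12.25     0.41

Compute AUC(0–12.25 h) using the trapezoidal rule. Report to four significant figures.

Trapezoidal AUC_0→12.25:
  [0→0.5]: (0.00+2.44)/2 × 0.5 = 0.61
  [0.5→1]: (2.44+3.70)/2 × 0.5 = 1.535
  [1→2]: (3.70+4.35)/2 × 1 = 4.025
  [2→4]: (4.35+3.29)/2 × 2 = 7.64
  [4→6]: (3.29+2.06)/2 × 2 = 5.35
  [6→6.25]: (2.06+1.94)/2 × 0.25 = 0.5
  [6.25→12.25]: (1.94+0.41)/2 × 6 = 7.05
  Sum = 26.71 µg/mL·h

AUC = 26.71 µg/mL·h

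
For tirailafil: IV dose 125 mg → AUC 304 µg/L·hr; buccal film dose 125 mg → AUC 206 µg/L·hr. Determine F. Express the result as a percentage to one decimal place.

F = (AUC_ev / D_ev) / (AUC_iv / D_iv)
  = (206/125) / (304/125)
  = 1.648 / 2.432 = 0.6776
  = 67.76%

F = 67.8%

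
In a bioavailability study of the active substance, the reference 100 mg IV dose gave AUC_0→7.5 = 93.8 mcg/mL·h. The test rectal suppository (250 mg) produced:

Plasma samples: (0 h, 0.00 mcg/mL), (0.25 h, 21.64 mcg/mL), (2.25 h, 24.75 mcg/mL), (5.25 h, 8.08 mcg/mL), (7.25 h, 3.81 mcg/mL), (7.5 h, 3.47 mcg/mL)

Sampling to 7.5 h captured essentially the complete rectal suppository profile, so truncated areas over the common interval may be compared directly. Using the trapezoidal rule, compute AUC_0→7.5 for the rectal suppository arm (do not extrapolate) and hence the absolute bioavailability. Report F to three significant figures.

F = 0.474

Trapezoidal AUC_0→7.5 (rectal suppository):
  [0→0.25]: (0.00+21.64)/2 × 0.25 = 2.705
  [0.25→2.25]: (21.64+24.75)/2 × 2 = 46.39
  [2.25→5.25]: (24.75+8.08)/2 × 3 = 49.245
  [5.25→7.25]: (8.08+3.81)/2 × 2 = 11.89
  [7.25→7.5]: (3.81+3.47)/2 × 0.25 = 0.91
  Sum = 111.14 mcg/mL·h
F = (AUC_ev/D_ev)/(AUC_iv/D_iv) = (111.14/250)/(93.8/100) = 0.44456/0.938 = 0.4739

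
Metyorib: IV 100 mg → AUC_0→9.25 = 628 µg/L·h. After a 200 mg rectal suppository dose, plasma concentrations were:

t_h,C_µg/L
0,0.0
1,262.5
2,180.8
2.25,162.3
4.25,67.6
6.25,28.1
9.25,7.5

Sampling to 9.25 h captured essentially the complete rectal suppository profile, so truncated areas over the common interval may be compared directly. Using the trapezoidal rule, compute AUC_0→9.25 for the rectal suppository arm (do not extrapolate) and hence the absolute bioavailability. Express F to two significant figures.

Trapezoidal AUC_0→9.25 (rectal suppository):
  [0→1]: (0.0+262.5)/2 × 1 = 131.25
  [1→2]: (262.5+180.8)/2 × 1 = 221.65
  [2→2.25]: (180.8+162.3)/2 × 0.25 = 42.8875
  [2.25→4.25]: (162.3+67.6)/2 × 2 = 229.9
  [4.25→6.25]: (67.6+28.1)/2 × 2 = 95.7
  [6.25→9.25]: (28.1+7.5)/2 × 3 = 53.4
  Sum = 774.7875 µg/L·h
F = (AUC_ev/D_ev)/(AUC_iv/D_iv) = (774.7875/200)/(628/100) = 3.8739375/6.28 = 0.6169

F = 0.62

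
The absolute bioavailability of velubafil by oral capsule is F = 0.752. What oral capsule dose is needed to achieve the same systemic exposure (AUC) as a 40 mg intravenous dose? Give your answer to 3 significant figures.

For equal systemic exposure: F × D_ev = D_iv
D_ev = D_iv / F = 40 / 0.752 = 53.1915 mg

D_oral = 53.2 mg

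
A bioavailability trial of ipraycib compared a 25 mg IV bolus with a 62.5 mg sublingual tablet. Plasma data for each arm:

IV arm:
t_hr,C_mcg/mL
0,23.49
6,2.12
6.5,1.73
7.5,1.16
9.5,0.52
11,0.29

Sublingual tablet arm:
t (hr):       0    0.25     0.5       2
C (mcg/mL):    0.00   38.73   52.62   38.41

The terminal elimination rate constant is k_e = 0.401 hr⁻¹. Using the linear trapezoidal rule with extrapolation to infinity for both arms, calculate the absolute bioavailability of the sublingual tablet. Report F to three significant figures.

Trapezoidal AUC_0→11 (IV):
  [0→6]: (23.49+2.12)/2 × 6 = 76.83
  [6→6.5]: (2.12+1.73)/2 × 0.5 = 0.9625
  [6.5→7.5]: (1.73+1.16)/2 × 1 = 1.445
  [7.5→9.5]: (1.16+0.52)/2 × 2 = 1.68
  [9.5→11]: (0.52+0.29)/2 × 1.5 = 0.6075
  Sum = 81.525 mcg/mL·hr
IV tail: 0.29/0.401 = 0.723; AUC_iv,0→∞ = 81.525 + 0.723 = 82.248 mcg/mL·hr
Trapezoidal AUC_0→2 (sublingual tablet):
  [0→0.25]: (0.00+38.73)/2 × 0.25 = 4.84125
  [0.25→0.5]: (38.73+52.62)/2 × 0.25 = 11.41875
  [0.5→2]: (52.62+38.41)/2 × 1.5 = 68.2725
  Sum = 84.5325 mcg/mL·hr
sublingual tablet tail: 38.41/0.401 = 95.786; AUC_ev,0→∞ = 84.5325 + 95.786 = 180.3185 mcg/mL·hr
F = (AUC_ev/D_ev)/(AUC_iv/D_iv) = (180.3185/62.5)/(82.248/25) = 2.885096/3.28992 = 0.8770

F = 0.877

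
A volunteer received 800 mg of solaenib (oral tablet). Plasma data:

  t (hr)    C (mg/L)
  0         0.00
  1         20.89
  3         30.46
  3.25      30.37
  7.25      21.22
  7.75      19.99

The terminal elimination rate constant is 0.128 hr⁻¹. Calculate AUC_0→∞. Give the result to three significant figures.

AUC = 339 mg/L·hr

Trapezoidal AUC_0→7.75:
  [0→1]: (0.00+20.89)/2 × 1 = 10.445
  [1→3]: (20.89+30.46)/2 × 2 = 51.35
  [3→3.25]: (30.46+30.37)/2 × 0.25 = 7.60375
  [3.25→7.25]: (30.37+21.22)/2 × 4 = 103.18
  [7.25→7.75]: (21.22+19.99)/2 × 0.5 = 10.3025
  Sum = 182.88125 mg/L·hr
Extrapolated tail: C_last / k_e = 19.99 / 0.128 = 156.172
AUC_0→∞ = 182.88125 + 156.172 = 339.05325 mg/L·hr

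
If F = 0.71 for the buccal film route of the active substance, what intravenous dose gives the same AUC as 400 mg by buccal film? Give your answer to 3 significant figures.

Systemic exposure from an extravascular dose = F × D_ev, so the equivalent IV dose is F × D_ev.
D_iv = F × D_ev = 0.71 × 400 = 284 mg

D_iv = 284 mg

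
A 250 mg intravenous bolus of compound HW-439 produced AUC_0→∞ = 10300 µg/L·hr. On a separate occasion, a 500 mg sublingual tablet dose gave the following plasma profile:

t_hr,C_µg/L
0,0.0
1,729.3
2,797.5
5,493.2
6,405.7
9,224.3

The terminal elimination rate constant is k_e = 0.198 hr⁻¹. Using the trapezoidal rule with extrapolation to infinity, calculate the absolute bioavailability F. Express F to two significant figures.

F = 0.27

Trapezoidal AUC_0→9 (sublingual tablet):
  [0→1]: (0.0+729.3)/2 × 1 = 364.65
  [1→2]: (729.3+797.5)/2 × 1 = 763.4
  [2→5]: (797.5+493.2)/2 × 3 = 1936.05
  [5→6]: (493.2+405.7)/2 × 1 = 449.45
  [6→9]: (405.7+224.3)/2 × 3 = 945.0
  Sum = 4458.55 µg/L·hr
Tail: C_last/k_e = 224.3/0.198 = 1132.828
AUC_0→∞ (sublingual tablet) = 4458.55 + 1132.828 = 5591.378 µg/L·hr
F = (AUC_ev/D_ev)/(AUC_iv/D_iv) = (5591.378/500)/(10300/250) = 11.182756/41.2 = 0.2714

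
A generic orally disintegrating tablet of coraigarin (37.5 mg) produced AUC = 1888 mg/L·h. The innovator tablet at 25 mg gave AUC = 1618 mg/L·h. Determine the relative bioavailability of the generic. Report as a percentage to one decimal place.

F_rel = (AUC_test/D_test) / (AUC_ref/D_ref)
      = (1888/37.5) / (1618/25)
      = 50.3467 / 64.72 = 0.7779 = 77.79%

F_rel = 77.8%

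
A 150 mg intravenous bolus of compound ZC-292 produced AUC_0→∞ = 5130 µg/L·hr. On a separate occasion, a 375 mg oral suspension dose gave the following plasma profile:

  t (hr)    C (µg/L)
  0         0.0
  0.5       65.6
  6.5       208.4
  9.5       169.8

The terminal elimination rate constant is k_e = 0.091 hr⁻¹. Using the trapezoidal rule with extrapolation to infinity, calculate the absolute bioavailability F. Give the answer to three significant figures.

Trapezoidal AUC_0→9.5 (oral suspension):
  [0→0.5]: (0.0+65.6)/2 × 0.5 = 16.4
  [0.5→6.5]: (65.6+208.4)/2 × 6 = 822.0
  [6.5→9.5]: (208.4+169.8)/2 × 3 = 567.3
  Sum = 1405.7 µg/L·hr
Tail: C_last/k_e = 169.8/0.091 = 1865.934
AUC_0→∞ (oral suspension) = 1405.7 + 1865.934 = 3271.634 µg/L·hr
F = (AUC_ev/D_ev)/(AUC_iv/D_iv) = (3271.634/375)/(5130/150) = 8.72436/34.2 = 0.2551

F = 0.255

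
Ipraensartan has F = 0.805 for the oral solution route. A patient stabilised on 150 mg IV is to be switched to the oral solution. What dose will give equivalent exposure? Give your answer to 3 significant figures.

D_oral = 186 mg

For equal systemic exposure: F × D_ev = D_iv
D_ev = D_iv / F = 150 / 0.805 = 186.335 mg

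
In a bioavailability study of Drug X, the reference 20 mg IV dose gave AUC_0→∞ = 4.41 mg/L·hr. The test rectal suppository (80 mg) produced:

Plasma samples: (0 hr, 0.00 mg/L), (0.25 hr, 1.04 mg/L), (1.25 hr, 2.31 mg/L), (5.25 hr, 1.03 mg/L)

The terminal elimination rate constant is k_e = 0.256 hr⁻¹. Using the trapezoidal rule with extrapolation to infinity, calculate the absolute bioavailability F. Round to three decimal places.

F = 0.709

Trapezoidal AUC_0→5.25 (rectal suppository):
  [0→0.25]: (0.00+1.04)/2 × 0.25 = 0.13
  [0.25→1.25]: (1.04+2.31)/2 × 1 = 1.675
  [1.25→5.25]: (2.31+1.03)/2 × 4 = 6.68
  Sum = 8.485 mg/L·hr
Tail: C_last/k_e = 1.03/0.256 = 4.023
AUC_0→∞ (rectal suppository) = 8.485 + 4.023 = 12.508 mg/L·hr
F = (AUC_ev/D_ev)/(AUC_iv/D_iv) = (12.508/80)/(4.41/20) = 0.15635/0.2205 = 0.7091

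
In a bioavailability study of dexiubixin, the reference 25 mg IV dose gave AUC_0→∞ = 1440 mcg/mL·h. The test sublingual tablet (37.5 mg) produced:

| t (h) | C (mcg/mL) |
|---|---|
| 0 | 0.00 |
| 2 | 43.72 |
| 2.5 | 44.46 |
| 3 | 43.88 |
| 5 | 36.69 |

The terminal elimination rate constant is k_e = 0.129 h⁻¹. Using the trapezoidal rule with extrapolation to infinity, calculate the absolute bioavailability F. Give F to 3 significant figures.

Trapezoidal AUC_0→5 (sublingual tablet):
  [0→2]: (0.00+43.72)/2 × 2 = 43.72
  [2→2.5]: (43.72+44.46)/2 × 0.5 = 22.045
  [2.5→3]: (44.46+43.88)/2 × 0.5 = 22.085
  [3→5]: (43.88+36.69)/2 × 2 = 80.57
  Sum = 168.42 mcg/mL·h
Tail: C_last/k_e = 36.69/0.129 = 284.419
AUC_0→∞ (sublingual tablet) = 168.42 + 284.419 = 452.839 mcg/mL·h
F = (AUC_ev/D_ev)/(AUC_iv/D_iv) = (452.839/37.5)/(1440/25) = 12.0757/57.6 = 0.2096

F = 0.210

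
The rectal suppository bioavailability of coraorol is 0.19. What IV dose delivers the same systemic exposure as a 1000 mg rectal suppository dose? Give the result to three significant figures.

Systemic exposure from an extravascular dose = F × D_ev, so the equivalent IV dose is F × D_ev.
D_iv = F × D_ev = 0.19 × 1000 = 190 mg

D_iv = 190 mg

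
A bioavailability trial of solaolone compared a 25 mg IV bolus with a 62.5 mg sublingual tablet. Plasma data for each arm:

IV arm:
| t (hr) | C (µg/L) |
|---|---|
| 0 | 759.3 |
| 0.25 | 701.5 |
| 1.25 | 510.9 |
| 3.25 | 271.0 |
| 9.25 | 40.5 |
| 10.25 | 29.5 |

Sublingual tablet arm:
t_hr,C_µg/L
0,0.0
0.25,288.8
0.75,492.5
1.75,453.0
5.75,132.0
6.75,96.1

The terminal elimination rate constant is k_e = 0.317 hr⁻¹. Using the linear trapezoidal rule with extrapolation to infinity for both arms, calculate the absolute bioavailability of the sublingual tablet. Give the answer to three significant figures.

F = 0.348

Trapezoidal AUC_0→10.25 (IV):
  [0→0.25]: (759.3+701.5)/2 × 0.25 = 182.6
  [0.25→1.25]: (701.5+510.9)/2 × 1 = 606.2
  [1.25→3.25]: (510.9+271.0)/2 × 2 = 781.9
  [3.25→9.25]: (271.0+40.5)/2 × 6 = 934.5
  [9.25→10.25]: (40.5+29.5)/2 × 1 = 35.0
  Sum = 2540.2 µg/L·hr
IV tail: 29.5/0.317 = 93.060; AUC_iv,0→∞ = 2540.2 + 93.060 = 2633.26 µg/L·hr
Trapezoidal AUC_0→6.75 (sublingual tablet):
  [0→0.25]: (0.0+288.8)/2 × 0.25 = 36.1
  [0.25→0.75]: (288.8+492.5)/2 × 0.5 = 195.325
  [0.75→1.75]: (492.5+453.0)/2 × 1 = 472.75
  [1.75→5.75]: (453.0+132.0)/2 × 4 = 1170.0
  [5.75→6.75]: (132.0+96.1)/2 × 1 = 114.05
  Sum = 1988.225 µg/L·hr
sublingual tablet tail: 96.1/0.317 = 303.155; AUC_ev,0→∞ = 1988.225 + 303.155 = 2291.38 µg/L·hr
F = (AUC_ev/D_ev)/(AUC_iv/D_iv) = (2291.38/62.5)/(2633.26/25) = 36.66208/105.3304 = 0.3481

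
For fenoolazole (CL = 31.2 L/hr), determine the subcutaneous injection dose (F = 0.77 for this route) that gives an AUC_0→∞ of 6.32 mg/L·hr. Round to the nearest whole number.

Dose = CL × AUC_0→∞ / F
     = 31.2 × 6.32 / 0.77 = 256.083 mg

Dose = 256 mg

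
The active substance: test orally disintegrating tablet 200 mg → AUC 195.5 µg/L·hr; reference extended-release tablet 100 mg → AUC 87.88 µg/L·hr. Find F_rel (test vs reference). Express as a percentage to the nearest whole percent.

F_rel = (AUC_test/D_test) / (AUC_ref/D_ref)
      = (195.5/200) / (87.88/100)
      = 0.9775 / 0.8788 = 1.1123 = 111.23%

F_rel = 111%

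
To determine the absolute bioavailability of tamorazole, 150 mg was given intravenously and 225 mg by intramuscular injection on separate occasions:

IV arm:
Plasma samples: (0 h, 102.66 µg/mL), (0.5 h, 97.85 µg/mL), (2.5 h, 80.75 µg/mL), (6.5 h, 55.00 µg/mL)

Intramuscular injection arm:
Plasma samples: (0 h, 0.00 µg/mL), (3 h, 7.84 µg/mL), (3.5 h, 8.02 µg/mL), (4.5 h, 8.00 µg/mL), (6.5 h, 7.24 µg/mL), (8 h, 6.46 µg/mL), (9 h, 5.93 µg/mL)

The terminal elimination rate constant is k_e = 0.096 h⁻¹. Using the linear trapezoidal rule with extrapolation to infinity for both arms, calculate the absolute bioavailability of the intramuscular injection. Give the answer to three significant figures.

F = 0.0728

Trapezoidal AUC_0→6.5 (IV):
  [0→0.5]: (102.66+97.85)/2 × 0.5 = 50.1275
  [0.5→2.5]: (97.85+80.75)/2 × 2 = 178.6
  [2.5→6.5]: (80.75+55.00)/2 × 4 = 271.5
  Sum = 500.2275 µg/mL·h
IV tail: 55.00/0.096 = 572.917; AUC_iv,0→∞ = 500.2275 + 572.917 = 1073.1445 µg/mL·h
Trapezoidal AUC_0→9 (intramuscular injection):
  [0→3]: (0.00+7.84)/2 × 3 = 11.76
  [3→3.5]: (7.84+8.02)/2 × 0.5 = 3.965
  [3.5→4.5]: (8.02+8.00)/2 × 1 = 8.01
  [4.5→6.5]: (8.00+7.24)/2 × 2 = 15.24
  [6.5→8]: (7.24+6.46)/2 × 1.5 = 10.275
  [8→9]: (6.46+5.93)/2 × 1 = 6.195
  Sum = 55.445 µg/mL·h
intramuscular injection tail: 5.93/0.096 = 61.771; AUC_ev,0→∞ = 55.445 + 61.771 = 117.216 µg/mL·h
F = (AUC_ev/D_ev)/(AUC_iv/D_iv) = (117.216/225)/(1073.1445/150) = 0.52096/7.1543 = 0.0728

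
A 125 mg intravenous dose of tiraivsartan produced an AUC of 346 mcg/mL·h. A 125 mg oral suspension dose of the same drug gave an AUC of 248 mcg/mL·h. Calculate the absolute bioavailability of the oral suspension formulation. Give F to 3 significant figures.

F = (AUC_ev / D_ev) / (AUC_iv / D_iv)
  = (248/125) / (346/125)
  = 1.984 / 2.768 = 0.7168

F = 0.717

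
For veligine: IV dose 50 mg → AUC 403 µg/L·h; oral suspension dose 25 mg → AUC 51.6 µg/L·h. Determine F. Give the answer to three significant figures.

F = 0.256

F = (AUC_ev / D_ev) / (AUC_iv / D_iv)
  = (51.6/25) / (403/50)
  = 2.064 / 8.06 = 0.2561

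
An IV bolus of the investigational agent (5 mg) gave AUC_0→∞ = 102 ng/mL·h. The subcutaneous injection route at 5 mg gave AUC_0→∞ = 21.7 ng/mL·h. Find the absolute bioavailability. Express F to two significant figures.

F = (AUC_ev / D_ev) / (AUC_iv / D_iv)
  = (21.7/5) / (102/5)
  = 4.34 / 20.4 = 0.2127

F = 0.21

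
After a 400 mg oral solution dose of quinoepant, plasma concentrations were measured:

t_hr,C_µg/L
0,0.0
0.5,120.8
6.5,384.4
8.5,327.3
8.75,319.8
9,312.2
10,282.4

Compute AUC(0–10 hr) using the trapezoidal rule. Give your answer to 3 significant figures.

Trapezoidal AUC_0→10:
  [0→0.5]: (0.0+120.8)/2 × 0.5 = 30.2
  [0.5→6.5]: (120.8+384.4)/2 × 6 = 1515.6
  [6.5→8.5]: (384.4+327.3)/2 × 2 = 711.7
  [8.5→8.75]: (327.3+319.8)/2 × 0.25 = 80.8875
  [8.75→9]: (319.8+312.2)/2 × 0.25 = 79.0
  [9→10]: (312.2+282.4)/2 × 1 = 297.3
  Sum = 2714.6875 µg/L·hr

AUC = 2710 µg/L·hr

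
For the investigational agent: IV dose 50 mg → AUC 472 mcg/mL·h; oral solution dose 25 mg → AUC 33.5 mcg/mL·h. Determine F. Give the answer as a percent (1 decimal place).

F = (AUC_ev / D_ev) / (AUC_iv / D_iv)
  = (33.5/25) / (472/50)
  = 1.34 / 9.44 = 0.1419
  = 14.19%

F = 14.2%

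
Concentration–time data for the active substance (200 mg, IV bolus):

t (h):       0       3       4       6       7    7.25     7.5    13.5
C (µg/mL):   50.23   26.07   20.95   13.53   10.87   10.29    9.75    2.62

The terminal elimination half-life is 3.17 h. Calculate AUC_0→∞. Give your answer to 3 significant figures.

Trapezoidal AUC_0→13.5:
  [0→3]: (50.23+26.07)/2 × 3 = 114.45
  [3→4]: (26.07+20.95)/2 × 1 = 23.51
  [4→6]: (20.95+13.53)/2 × 2 = 34.48
  [6→7]: (13.53+10.87)/2 × 1 = 12.2
  [7→7.25]: (10.87+10.29)/2 × 0.25 = 2.645
  [7.25→7.5]: (10.29+9.75)/2 × 0.25 = 2.505
  [7.5→13.5]: (9.75+2.62)/2 × 6 = 37.11
  Sum = 226.9 µg/mL·h
k_e = ln2 / t½ = 0.693147 / 3.17 = 0.2187 h^-1
Extrapolated tail: C_last / k_e = 2.62 / 0.2187 = 11.980
AUC_0→∞ = 226.9 + 11.980 = 238.88 µg/mL·h

AUC = 239 µg/mL·h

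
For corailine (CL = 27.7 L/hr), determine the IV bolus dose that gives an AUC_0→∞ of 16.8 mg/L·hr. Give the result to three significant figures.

Dose_iv = CL × AUC_0→∞
     = 27.7 × 16.8 = 465.36 mg

Dose = 465 mg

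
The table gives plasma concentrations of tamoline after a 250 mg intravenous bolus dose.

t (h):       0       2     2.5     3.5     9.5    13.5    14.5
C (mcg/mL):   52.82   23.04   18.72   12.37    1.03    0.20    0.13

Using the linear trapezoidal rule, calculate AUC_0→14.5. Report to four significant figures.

Trapezoidal AUC_0→14.5:
  [0→2]: (52.82+23.04)/2 × 2 = 75.86
  [2→2.5]: (23.04+18.72)/2 × 0.5 = 10.44
  [2.5→3.5]: (18.72+12.37)/2 × 1 = 15.545
  [3.5→9.5]: (12.37+1.03)/2 × 6 = 40.2
  [9.5→13.5]: (1.03+0.20)/2 × 4 = 2.46
  [13.5→14.5]: (0.20+0.13)/2 × 1 = 0.165
  Sum = 144.67 mcg/mL·h

AUC = 144.7 mcg/mL·h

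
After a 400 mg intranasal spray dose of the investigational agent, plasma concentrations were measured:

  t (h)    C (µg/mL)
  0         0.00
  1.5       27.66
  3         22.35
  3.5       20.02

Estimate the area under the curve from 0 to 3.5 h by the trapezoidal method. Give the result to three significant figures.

Trapezoidal AUC_0→3.5:
  [0→1.5]: (0.00+27.66)/2 × 1.5 = 20.745
  [1.5→3]: (27.66+22.35)/2 × 1.5 = 37.5075
  [3→3.5]: (22.35+20.02)/2 × 0.5 = 10.5925
  Sum = 68.845 µg/mL·h

AUC = 68.8 µg/mL·h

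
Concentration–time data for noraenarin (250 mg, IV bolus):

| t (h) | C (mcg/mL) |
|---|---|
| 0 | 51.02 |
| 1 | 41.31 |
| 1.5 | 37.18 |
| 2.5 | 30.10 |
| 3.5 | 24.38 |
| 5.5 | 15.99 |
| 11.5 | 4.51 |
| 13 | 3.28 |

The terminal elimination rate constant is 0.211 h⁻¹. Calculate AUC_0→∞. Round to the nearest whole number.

Trapezoidal AUC_0→13:
  [0→1]: (51.02+41.31)/2 × 1 = 46.165
  [1→1.5]: (41.31+37.18)/2 × 0.5 = 19.6225
  [1.5→2.5]: (37.18+30.10)/2 × 1 = 33.64
  [2.5→3.5]: (30.10+24.38)/2 × 1 = 27.24
  [3.5→5.5]: (24.38+15.99)/2 × 2 = 40.37
  [5.5→11.5]: (15.99+4.51)/2 × 6 = 61.5
  [11.5→13]: (4.51+3.28)/2 × 1.5 = 5.8425
  Sum = 234.38 mcg/mL·h
Extrapolated tail: C_last / k_e = 3.28 / 0.211 = 15.545
AUC_0→∞ = 234.38 + 15.545 = 249.925 mcg/mL·h

AUC = 250 mcg/mL·h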